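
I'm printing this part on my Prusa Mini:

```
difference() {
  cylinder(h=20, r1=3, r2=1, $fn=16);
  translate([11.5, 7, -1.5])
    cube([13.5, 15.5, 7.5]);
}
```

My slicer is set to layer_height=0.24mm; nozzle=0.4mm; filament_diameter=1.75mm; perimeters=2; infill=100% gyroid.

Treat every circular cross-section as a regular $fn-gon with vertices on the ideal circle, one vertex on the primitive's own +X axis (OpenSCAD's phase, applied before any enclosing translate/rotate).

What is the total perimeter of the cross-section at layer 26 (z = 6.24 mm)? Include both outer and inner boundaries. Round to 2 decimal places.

14.83 mm

At z = 6.24 mm: the cone (r1=3→r2=1) has section circumradius 2.376 here — a regular 16-gon (perimeter = 2·16·2.376·sin(180°/16) = 14.83 mm); the cube at (11.5, 7) is absent (z outside [-1.5, 6]); Subtracting the remaining from the first: none of the subtracted shapes is present at this height, so the cone is unchanged — boundary = 14.83 mm. Overall, the cross-section is a single solid region. Total boundary length (outer) = 14.83 mm.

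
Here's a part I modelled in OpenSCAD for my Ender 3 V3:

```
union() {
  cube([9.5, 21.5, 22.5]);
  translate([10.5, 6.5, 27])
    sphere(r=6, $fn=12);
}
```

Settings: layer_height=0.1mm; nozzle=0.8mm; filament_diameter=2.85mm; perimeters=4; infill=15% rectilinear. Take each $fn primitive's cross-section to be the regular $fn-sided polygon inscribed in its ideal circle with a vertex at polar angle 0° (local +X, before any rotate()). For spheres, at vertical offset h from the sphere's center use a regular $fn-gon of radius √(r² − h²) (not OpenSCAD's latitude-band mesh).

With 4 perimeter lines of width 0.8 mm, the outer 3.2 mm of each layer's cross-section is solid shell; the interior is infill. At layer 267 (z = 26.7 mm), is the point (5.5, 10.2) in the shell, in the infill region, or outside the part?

At z = 26.7 mm: the cube is absent (z outside [0, 22.5]); the sphere at (10.5, 6.5): section is a regular 12-gon, circumradius = √(r²−h²) = √(6²−0.3²) = 5.992; Combining (union): only the r=6 sphere at (10.5, 6.5) is present, so the union is just that shape — 1 connected region. Overall, the cross-section is a single solid region. The nearest boundary edge runs (7.50, 11.69)→(5.31, 9.50); distance from the point to it = 0.36 mm. The point is not inside any of the regions above, so it lies outside the cross-section (0.36 mm from the nearest boundary).

outside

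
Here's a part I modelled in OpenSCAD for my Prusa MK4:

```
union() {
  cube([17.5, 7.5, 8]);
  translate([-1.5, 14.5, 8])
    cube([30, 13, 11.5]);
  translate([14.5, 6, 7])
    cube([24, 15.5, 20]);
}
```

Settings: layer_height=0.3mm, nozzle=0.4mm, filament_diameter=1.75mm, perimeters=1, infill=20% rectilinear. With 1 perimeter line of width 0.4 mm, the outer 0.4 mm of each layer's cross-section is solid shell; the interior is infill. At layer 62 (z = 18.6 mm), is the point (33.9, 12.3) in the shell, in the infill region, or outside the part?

infill

At z = 18.6 mm: the cube is not intersected at this z (z outside [0, 8]); the cube at (-1.5, 14.5) (footprint 30×13) is included at this height; the 24×15.5 cube at (14.5, 6) contributes its full rectangle; Taking the union: the regions partially overlap (shared area 98.00 mm²), so overlapping operands fuse into one piece — 1 connected region. Overall, the cross-section is a single solid region. The nearest boundary edge runs (38.50, 21.50)→(38.50, 6.00); distance from the point to it = 4.60 mm. The point is inside the cross-section and 4.60 mm from the nearest boundary — more than the 0.4 mm shell width (1 × 0.4), so it's in the infill interior.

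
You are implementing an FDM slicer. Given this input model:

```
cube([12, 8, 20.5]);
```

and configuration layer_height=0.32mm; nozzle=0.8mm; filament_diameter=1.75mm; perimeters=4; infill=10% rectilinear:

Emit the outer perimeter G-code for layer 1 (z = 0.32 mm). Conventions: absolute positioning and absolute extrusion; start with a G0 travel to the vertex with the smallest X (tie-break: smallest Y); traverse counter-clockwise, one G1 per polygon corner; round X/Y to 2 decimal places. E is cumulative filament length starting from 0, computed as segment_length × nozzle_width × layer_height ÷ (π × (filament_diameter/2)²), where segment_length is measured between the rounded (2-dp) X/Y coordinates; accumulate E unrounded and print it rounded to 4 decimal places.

G0 X0.00 Y0.00 Z0.32
G1 X12.00 Y0.00 E1.2772
G1 X12.00 Y8.00 E2.1286
G1 X0.00 Y8.00 E3.4058
G1 X0.00 Y0.00 E4.2573

At z = 0.32 mm: the cube is present — its section is the full 12×8 rectangle. The outline is a single polygon with 4 vertices. Extrusion per mm of travel: 0.8 × 0.32 / (π × 0.875²) = 0.106432. Accumulating E over each segment gives final E = 4.2573.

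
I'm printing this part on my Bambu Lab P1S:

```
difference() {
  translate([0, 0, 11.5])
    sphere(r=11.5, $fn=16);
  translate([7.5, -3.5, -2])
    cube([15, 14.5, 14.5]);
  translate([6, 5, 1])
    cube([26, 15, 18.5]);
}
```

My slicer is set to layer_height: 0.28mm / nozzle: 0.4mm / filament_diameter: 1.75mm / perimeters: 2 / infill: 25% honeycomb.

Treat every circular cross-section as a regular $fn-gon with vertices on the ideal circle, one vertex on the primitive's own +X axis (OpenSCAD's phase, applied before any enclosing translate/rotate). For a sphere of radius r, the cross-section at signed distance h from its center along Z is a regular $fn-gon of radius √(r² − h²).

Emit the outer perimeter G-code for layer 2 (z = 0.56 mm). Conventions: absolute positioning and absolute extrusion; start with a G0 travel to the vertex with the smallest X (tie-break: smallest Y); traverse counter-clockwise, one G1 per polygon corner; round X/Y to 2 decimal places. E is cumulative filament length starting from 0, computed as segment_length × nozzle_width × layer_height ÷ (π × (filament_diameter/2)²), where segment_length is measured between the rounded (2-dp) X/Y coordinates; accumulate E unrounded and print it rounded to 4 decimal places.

G0 X-3.54 Y0.00 Z0.56
G1 X-3.28 Y-1.36 E0.0645
G1 X-2.51 Y-2.51 E0.1289
G1 X-1.36 Y-3.28 E0.1934
G1 X0.00 Y-3.54 E0.2578
G1 X1.36 Y-3.28 E0.3223
G1 X2.51 Y-2.51 E0.3868
G1 X3.28 Y-1.36 E0.4512
G1 X3.54 Y0.00 E0.5157
G1 X3.28 Y1.36 E0.5801
G1 X2.51 Y2.51 E0.6446
G1 X1.36 Y3.28 E0.7090
G1 X0.00 Y3.54 E0.7735
G1 X-1.36 Y3.28 E0.8380
G1 X-2.51 Y2.51 E0.9024
G1 X-3.28 Y1.36 E0.9669
G1 X-3.54 Y0.00 E1.0313

At z = 0.56 mm: the sphere: section is a regular 16-gon, circumradius = √(r²−h²) = √(11.5²−10.94²) = 3.545; the cube at (7.5, -3.5) (footprint 15×14.5) is included at this height; the cube at (6, 5) is absent (z outside [1, 19.5]); Subtracting the remaining from the first: starting from the r=11.5 sphere, the 15×14.5 cube at (7.5, -3.5) misses the remaining region (no effect) — 1 connected region. The outline is a single polygon with 16 vertices. Extrusion per mm of travel: 0.4 × 0.28 / (π × 0.875²) = 0.046564. Accumulating E over each segment gives final E = 1.0313.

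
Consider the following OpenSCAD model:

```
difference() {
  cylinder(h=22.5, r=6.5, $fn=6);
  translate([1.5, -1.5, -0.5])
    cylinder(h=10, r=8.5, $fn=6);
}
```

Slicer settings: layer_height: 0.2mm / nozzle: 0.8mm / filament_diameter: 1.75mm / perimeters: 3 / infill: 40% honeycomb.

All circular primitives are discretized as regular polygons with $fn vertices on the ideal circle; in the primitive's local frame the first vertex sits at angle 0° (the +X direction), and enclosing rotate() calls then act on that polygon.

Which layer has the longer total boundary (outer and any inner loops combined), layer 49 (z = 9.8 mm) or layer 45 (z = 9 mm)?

layer 49 (z = 9.8 mm)

Layer 49 (z = 9.8): the cylinder: section is a regular 6-gon, circumradius r=6.5 (perimeter = 2·6·6.500·sin(180°/6) = 39.00 mm); the cylinder at (1.5, -1.5) is absent (z outside [-0.5, 9.5]); Subtracting the remaining from the first: none of the subtracted shapes is present at this height, so the r=6.5 cylinder is unchanged — boundary = 39.00 mm. So its perimeter = 39.00 mm. Layer 45 (z = 9): the cylinder: section is a regular 6-gon, circumradius r=6.5 (perimeter = 2·6·6.500·sin(180°/6) = 39.00 mm); the r=8.5 cylinder at (1.5, -1.5) gives a regular 6-gon of circumradius 8.5 (constant along its height) (perimeter = 2·6·8.500·sin(180°/6) = 51.00 mm); Subtracting the remaining from the first: starting from the r=6.5 cylinder, the r=8.5 cylinder at (1.5, -1.5) partially overlaps it — only the 107.65 mm² overlap (of its 187.71 mm²) is removed, clipping the outline — boundary = 14.10 mm. So its perimeter = 14.10 mm. Layer 49 is larger (39.00 vs 14.10 mm).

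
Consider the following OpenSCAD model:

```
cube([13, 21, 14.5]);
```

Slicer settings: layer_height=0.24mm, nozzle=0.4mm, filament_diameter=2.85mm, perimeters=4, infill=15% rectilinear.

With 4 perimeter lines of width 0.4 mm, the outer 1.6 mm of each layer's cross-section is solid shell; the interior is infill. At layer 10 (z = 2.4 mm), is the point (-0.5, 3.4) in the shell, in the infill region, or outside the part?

At z = 2.4 mm: the cube (footprint 13×21) is included at this height. Overall, the cross-section is a single solid region. The nearest boundary edge runs (0.00, 21.00)→(0.00, 0.00); distance from the point to it = 0.50 mm. The point is not inside any of the regions above, so it lies outside the cross-section (0.50 mm from the nearest boundary).

outside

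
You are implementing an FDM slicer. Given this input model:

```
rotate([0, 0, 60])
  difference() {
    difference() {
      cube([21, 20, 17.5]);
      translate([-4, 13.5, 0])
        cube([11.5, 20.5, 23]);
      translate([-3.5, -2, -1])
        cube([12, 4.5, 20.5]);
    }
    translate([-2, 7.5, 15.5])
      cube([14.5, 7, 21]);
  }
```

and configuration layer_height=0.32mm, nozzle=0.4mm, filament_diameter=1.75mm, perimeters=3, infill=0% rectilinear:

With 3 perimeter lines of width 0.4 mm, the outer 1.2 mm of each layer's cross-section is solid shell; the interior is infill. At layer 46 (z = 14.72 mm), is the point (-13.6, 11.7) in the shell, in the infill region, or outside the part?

outside

At z = 14.72 mm: the cube is present — its section is the full 21×20 rectangle; the cube at (-4, 13.5) (footprint 11.5×20.5) is included at this height; the 12×4.5 cube at (-3.5, -2) contributes its full rectangle; Subtracting the remaining from the first: starting from the 21×20 cube, the 11.5×20.5 cube at (-4, 13.5) partially overlaps it — only the 48.75 mm² overlap (of its 235.75 mm²) is removed, clipping the outline; the 12×4.5 cube at (-3.5, -2) partially overlaps it — only the 21.25 mm² overlap (of its 54.00 mm²) is removed, clipping the outline — 1 connected region; the cube at (-2, 7.5) is not intersected at this z (z outside [15.5, 36.5]); After the difference (first − rest): none of the subtracted shapes is present at this height, so the result so far is unchanged — 1 connected region; (rotated 60° about Z; rotation is an isometry so areas/perimeters/island counts are preserved). Overall, the cross-section is a single solid region. Undo the 60° rotation: the query point maps to (3.332, 17.628) in the un-rotated model frame. The nearest boundary edge runs (0.00, 13.50)→(7.50, 13.50); distance from the point to it = 4.13 mm. The point is not inside any of the regions above, so it lies outside the cross-section (4.13 mm from the nearest boundary).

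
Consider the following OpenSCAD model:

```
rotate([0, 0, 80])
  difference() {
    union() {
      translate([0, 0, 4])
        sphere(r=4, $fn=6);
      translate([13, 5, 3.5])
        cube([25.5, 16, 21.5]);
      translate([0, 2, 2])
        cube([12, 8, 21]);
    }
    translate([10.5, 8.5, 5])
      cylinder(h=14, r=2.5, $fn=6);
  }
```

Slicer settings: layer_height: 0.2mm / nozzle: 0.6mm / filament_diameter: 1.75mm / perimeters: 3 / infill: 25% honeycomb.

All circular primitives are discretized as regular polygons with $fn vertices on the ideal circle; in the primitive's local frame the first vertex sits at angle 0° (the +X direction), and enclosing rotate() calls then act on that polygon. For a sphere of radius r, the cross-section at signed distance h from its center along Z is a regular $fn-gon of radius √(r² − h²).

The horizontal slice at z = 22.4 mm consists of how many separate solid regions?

2

At z = 22.4 mm: the sphere is absent (|z−center|=18.400 > r=4); the 25.5×16 cube at (13, 5) contributes its full rectangle; the cube at (0, 2) is present — its section is the full 12×8 rectangle; Taking the union: the 2 present regions are separate (no shared area or edge), so areas and boundary lengths simply add and each stays a separate island — 2 connected regions; the cylinder at (10.5, 8.5) is not intersected at this z (z outside [5, 19]); Subtracting the remaining from the first: none of the subtracted shapes is present at this height, so that combined region is unchanged — 2 connected regions; (whole slice rotated 80° about Z — lengths, areas and connectivity unchanged). The result has 2 disconnected regions.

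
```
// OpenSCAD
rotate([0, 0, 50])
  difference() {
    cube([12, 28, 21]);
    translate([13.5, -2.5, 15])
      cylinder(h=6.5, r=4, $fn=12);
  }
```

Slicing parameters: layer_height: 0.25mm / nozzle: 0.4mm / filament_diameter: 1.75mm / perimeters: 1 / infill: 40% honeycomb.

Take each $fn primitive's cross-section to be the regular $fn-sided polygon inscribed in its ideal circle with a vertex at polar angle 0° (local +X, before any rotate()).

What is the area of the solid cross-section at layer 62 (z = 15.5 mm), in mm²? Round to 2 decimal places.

At z = 15.5 mm: the cube (footprint 12×28) is included at this height (area 336.00 mm²); the r=4 cylinder at (13.5, -2.5) contributes a regular 12-gon of circumradius 4 (area = (12/2)·4.000²·sin(360°/12) = 48.00 mm²); Subtracting the remaining from the first: starting from the 12×28 cube (336.00 mm²), the r=4 cylinder at (13.5, -2.5) partially overlaps it — only the 0.98 mm² overlap (of its 48.00 mm²) is removed, clipping the outline — area = 335.02 mm²; (whole slice rotated 50° about Z — lengths, areas and connectivity unchanged). Overall, the cross-section is a single solid region. Net area = 335.02 mm².

335.02 mm²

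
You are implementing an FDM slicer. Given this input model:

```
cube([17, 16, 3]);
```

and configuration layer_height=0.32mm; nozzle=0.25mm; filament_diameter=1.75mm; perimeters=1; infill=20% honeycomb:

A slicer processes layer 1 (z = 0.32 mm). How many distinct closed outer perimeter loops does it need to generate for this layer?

At z = 0.32 mm: the cube (footprint 17×16) is included at this height. The result has 1 disconnected region.

1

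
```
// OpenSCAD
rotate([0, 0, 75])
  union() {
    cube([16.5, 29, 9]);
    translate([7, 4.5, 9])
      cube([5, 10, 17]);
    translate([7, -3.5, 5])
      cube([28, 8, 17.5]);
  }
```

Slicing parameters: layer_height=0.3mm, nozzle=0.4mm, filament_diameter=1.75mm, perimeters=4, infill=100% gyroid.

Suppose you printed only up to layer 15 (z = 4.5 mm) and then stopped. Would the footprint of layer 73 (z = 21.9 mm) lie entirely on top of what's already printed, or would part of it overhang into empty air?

Compare the two slices. At z = 4.5: the cube is present — its section is the full 16.5×29 rectangle (area 478.50 mm²); the cube at (7, 4.5) does not reach this height (z outside [9, 26]); the cube at (7, -3.5) is not intersected at this z (z outside [5, 22.5]); Merging all regions: only the 16.5×29 cube is present, so the union is just that shape — area = 478.50 mm²; (whole slice rotated 75° about Z — lengths, areas and connectivity unchanged). At z = 21.9: the cube is not intersected at this z (z outside [0, 9]); the cube at (7, 4.5) (footprint 5×10) is included at this height (area 50.00 mm²); the cube at (7, -3.5) is present — its section is the full 28×8 rectangle (area 224.00 mm²); Taking the union: the 2 present regions share edge segments without overlapping in area, so areas simply add but the touching pieces fuse into one outline (the shared edge portions become interior and drop out of the boundary) — area = 274.00 mm²; (rotated 75° about Z; rotation is an isometry so areas/perimeters/island counts are preserved). Checking containment: at z = 21.9 the cross-section extends beyond the z = 4.5 cross-section by about 181.25 mm².

part overhangs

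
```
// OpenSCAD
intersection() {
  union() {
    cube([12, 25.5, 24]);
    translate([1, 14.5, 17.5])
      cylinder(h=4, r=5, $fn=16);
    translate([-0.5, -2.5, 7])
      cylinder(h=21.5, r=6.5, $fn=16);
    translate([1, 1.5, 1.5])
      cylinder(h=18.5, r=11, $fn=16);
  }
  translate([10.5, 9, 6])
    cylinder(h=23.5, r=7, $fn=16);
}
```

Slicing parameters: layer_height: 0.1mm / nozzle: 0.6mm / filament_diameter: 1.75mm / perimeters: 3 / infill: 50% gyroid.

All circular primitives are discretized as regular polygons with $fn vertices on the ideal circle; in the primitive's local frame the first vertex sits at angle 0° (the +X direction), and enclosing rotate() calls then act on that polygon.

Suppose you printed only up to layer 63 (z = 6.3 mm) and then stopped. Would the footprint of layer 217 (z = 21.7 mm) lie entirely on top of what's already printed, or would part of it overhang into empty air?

entirely on top

Compare the two slices. At z = 6.3: the 12×25.5 cube contributes its full rectangle (area 306.00 mm²); the cylinder at (1, 14.5) is not intersected at this z (z outside [17.5, 21.5]); the cylinder at (-0.5, -2.5) is not intersected at this z (z outside [7, 28.5]); the cylinder at (1, 1.5): section is a regular 16-gon, circumradius r=11 (area = (16/2)·11.000²·sin(360°/16) = 370.44 mm²); Taking the union: the regions partially overlap — summed areas 676.44 mm² minus the doubly-counted overlap 121.29 mm² gives 555.15 mm² — area = 555.15 mm²; the r=7 cylinder at (10.5, 9) gives a regular 16-gon of circumradius 7 (constant along its height) (area = (16/2)·7.000²·sin(360°/16) = 150.01 mm²); After intersecting: the r=7 cylinder at (10.5, 9) partially overlaps the result so far; clipping to the common part keeps 95.56 mm² — area = 95.56 mm². At z = 21.7: the 12×25.5 cube contributes its full rectangle (area 306.00 mm²); the cylinder at (1, 14.5) is absent (z outside [17.5, 21.5]); the cylinder at (-0.5, -2.5): section is a regular 16-gon, circumradius r=6.5 (area = (16/2)·6.500²·sin(360°/16) = 129.35 mm²); the cylinder at (1, 1.5) is not intersected at this z (z outside [1.5, 20]); Merging all regions: the regions partially overlap — summed areas 435.35 mm² minus the doubly-counted overlap 14.73 mm² gives 420.61 mm² — area = 420.61 mm²; the cylinder at (10.5, 9): section is a regular 16-gon, circumradius r=7 (area = (16/2)·7.000²·sin(360°/16) = 150.01 mm²); Keeping only the common overlap: the r=7 cylinder at (10.5, 9) partially overlaps the result so far; clipping to the common part keeps 95.56 mm² — area = 95.56 mm². Checking containment: the cross-section at z = 21.7 is a subset of the cross-section at z = 6.3.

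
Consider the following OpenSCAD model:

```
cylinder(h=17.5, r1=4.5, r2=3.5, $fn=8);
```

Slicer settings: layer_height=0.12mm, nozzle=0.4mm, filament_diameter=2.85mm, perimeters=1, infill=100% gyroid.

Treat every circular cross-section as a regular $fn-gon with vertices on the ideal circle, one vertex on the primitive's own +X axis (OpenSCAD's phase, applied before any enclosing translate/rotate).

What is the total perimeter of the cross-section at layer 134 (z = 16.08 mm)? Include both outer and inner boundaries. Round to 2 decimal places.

21.93 mm

At z = 16.08 mm: the cone: at t=0.919 of its height the radius interpolates to r₁+(r₂−r₁)t = 3.581, giving a regular 8-gon of that circumradius (perimeter = 2·8·3.581·sin(180°/8) = 21.93 mm). Overall, the cross-section is a single solid region. Total boundary length (outer) = 21.93 mm.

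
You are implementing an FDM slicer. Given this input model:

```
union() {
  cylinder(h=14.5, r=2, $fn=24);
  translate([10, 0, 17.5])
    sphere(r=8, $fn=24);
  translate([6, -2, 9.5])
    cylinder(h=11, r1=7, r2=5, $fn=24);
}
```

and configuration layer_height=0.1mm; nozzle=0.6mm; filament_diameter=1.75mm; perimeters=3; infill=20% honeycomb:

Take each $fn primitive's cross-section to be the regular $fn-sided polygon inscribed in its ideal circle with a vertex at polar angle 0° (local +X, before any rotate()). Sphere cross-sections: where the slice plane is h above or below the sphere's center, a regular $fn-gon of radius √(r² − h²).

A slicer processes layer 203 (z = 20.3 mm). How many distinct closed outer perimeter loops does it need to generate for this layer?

1

At z = 20.3 mm: the cylinder is absent (z outside [0, 14.5]); the r=8 sphere at (10, 0) slices to a regular 24-gon of circumradius 7.494 (√(r²−h²) with h=2.8 from center); the cone at (6, -2) (r1=7→r2=5) has section circumradius 5.036 here — a regular 24-gon; Merging all regions: the regions partially overlap (shared area 63.05 mm²), so overlapping operands fuse into one piece — 1 connected region. The result has 1 disconnected region.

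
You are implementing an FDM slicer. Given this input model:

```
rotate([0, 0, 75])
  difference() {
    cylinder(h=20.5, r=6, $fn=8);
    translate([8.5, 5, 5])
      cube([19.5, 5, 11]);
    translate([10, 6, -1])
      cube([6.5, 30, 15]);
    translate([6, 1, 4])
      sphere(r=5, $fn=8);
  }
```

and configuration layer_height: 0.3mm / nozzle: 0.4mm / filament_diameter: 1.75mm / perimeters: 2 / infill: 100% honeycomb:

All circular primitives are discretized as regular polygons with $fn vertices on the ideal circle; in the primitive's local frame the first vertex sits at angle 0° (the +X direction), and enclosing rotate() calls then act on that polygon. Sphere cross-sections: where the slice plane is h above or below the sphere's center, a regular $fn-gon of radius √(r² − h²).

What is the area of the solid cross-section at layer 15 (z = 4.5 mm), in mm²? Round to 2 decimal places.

76.36 mm²

At z = 4.5 mm: the cylinder: section is a regular 8-gon, circumradius r=6 (area = (8/2)·6.000²·sin(360°/8) = 101.82 mm²); the cube at (8.5, 5) is absent (z outside [5, 16]); the cube at (10, 6) is present — its section is the full 6.5×30 rectangle (area 195.00 mm²); the r=5 sphere at (6, 1) contributes a regular 8-gon of circumradius √(5²−0.5²) = 4.975 (area = (8/2)·4.975²·sin(360°/8) = 70.00 mm²); After the difference (first − rest): starting from the r=6 cylinder (101.82 mm²), the 6.5×30 cube at (10, 6) misses the remaining region (no effect); the r=5 sphere at (6, 1) partially overlaps it — only the 25.47 mm² overlap (of its 70.00 mm²) is removed, clipping the outline — area = 76.36 mm²; (rotated 75° about Z; rotation is an isometry so areas/perimeters/island counts are preserved). Overall, the cross-section is a single solid region. Net area = 76.36 mm².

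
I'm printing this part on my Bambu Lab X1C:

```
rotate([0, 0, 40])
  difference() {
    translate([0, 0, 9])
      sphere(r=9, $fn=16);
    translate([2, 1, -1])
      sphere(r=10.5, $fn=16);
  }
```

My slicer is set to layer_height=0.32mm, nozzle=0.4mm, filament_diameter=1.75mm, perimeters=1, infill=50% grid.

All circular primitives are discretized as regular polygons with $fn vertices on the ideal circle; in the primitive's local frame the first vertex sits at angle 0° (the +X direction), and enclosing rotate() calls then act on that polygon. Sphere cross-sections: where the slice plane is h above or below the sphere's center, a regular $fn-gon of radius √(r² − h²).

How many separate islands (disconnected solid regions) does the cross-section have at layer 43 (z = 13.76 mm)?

At z = 13.76 mm: the sphere: section is a regular 16-gon, circumradius = √(r²−h²) = √(9²−4.76²) = 7.638; the sphere at (2, 1) is absent (|z−center|=14.760 > r=10.5); Subtracting the remaining from the first: none of the subtracted shapes is present at this height, so the r=9 sphere is unchanged — 1 connected region; (rotated 40° about Z; rotation is an isometry so areas/perimeters/island counts are preserved). Overall, the cross-section is a single solid region. Island count = 1.

1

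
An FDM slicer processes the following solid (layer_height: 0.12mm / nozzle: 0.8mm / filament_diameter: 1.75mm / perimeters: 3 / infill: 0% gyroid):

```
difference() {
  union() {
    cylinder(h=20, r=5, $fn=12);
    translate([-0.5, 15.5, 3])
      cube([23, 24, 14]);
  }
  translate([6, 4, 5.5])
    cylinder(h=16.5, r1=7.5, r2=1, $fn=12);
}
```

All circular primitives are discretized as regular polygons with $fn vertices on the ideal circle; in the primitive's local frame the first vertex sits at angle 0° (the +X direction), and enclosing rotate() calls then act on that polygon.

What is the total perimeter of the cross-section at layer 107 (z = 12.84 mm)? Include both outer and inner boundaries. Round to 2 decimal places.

At z = 12.84 mm: the r=5 cylinder contributes a regular 12-gon of circumradius 5 (perimeter = 2·12·5.000·sin(180°/12) = 31.06 mm); the cube at (-0.5, 15.5) is present — its section is the full 23×24 rectangle (perimeter 94.00 mm); Taking the union: the 2 present regions are separate (no shared area or edge), so areas and boundary lengths simply add and each stays a separate island — boundary = 125.06 mm; the cone at (6, 4): at t=0.445 of its height the radius interpolates to r₁+(r₂−r₁)t = 4.608, giving a regular 12-gon of that circumradius (perimeter = 2·12·4.608·sin(180°/12) = 28.63 mm); Subtracting the remaining from the first: starting from the result so far, the cone at (6, 4) partially overlaps it — only the 9.01 mm² overlap (of its 63.71 mm²) is removed, clipping the outline — boundary = 125.21 mm. Overall, the cross-section has 2 separate islands. Total boundary length (outer) = 125.21 mm.

125.21 mm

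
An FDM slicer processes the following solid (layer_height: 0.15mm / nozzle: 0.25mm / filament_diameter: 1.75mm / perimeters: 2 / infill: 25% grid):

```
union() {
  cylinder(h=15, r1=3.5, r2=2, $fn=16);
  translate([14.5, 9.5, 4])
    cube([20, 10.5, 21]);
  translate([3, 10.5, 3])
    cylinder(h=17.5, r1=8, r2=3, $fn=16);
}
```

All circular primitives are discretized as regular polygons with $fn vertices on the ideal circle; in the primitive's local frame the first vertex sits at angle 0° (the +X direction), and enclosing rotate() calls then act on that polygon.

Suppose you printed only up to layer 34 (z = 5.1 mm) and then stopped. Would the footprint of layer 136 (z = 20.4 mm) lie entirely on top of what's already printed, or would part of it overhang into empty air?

Compare the two slices. At z = 5.1: the cone (r1=3.5→r2=2) has section circumradius 2.990 here — a regular 16-gon (area = (16/2)·2.990²·sin(360°/16) = 27.37 mm²); the cube at (14.5, 9.5) (footprint 20×10.5) is included at this height (area 210.00 mm²); the cone at (3, 10.5) (r1=8→r2=3) has section circumradius 7.400 here — a regular 16-gon (area = (16/2)·7.400²·sin(360°/16) = 167.65 mm²); Combining (union): the 3 present regions are separate (no shared area or edge), so areas and boundary lengths simply add and each stays a separate island — area = 405.02 mm². At z = 20.4: the cone is not intersected at this z (z outside [0, 15]); the 20×10.5 cube at (14.5, 9.5) contributes its full rectangle (area 210.00 mm²); the cone at (3, 10.5) contributes a regular 16-gon of circumradius 3.029 (interpolated between r1=8 and r2=3 at t=0.994) (area = (16/2)·3.029²·sin(360°/16) = 28.08 mm²); Taking the union: the 2 present regions are separate (no shared area or edge), so areas and boundary lengths simply add and each stays a separate island — area = 238.08 mm². Checking containment: the cross-section at z = 20.4 is a subset of the cross-section at z = 5.1.

entirely on top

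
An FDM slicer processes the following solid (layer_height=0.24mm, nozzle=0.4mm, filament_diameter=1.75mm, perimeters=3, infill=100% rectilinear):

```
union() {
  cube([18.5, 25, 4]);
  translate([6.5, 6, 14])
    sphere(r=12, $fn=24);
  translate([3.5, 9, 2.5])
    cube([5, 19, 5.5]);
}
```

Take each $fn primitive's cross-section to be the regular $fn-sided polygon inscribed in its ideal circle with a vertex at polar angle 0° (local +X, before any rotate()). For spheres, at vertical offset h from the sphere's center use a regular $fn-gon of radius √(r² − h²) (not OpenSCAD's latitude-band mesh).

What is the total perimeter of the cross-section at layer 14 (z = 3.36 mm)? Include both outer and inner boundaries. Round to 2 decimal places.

At z = 3.36 mm: the cube is present — its section is the full 18.5×25 rectangle (perimeter 87.00 mm); the sphere at (6.5, 6): section is a regular 24-gon, circumradius = √(r²−h²) = √(12²−10.64²) = 5.549 (perimeter = 2·24·5.549·sin(180°/24) = 34.77 mm); the cube at (3.5, 9) is present — its section is the full 5×19 rectangle (perimeter 48.00 mm); Combining (union): the regions partially overlap (shared area 175.63 mm²), so the edge portions inside another operand are dropped and the merged outline is re-measured after clipping — boundary = 93.00 mm. Overall, the cross-section is a single solid region. Total boundary length (outer) = 93.00 mm.

93.00 mm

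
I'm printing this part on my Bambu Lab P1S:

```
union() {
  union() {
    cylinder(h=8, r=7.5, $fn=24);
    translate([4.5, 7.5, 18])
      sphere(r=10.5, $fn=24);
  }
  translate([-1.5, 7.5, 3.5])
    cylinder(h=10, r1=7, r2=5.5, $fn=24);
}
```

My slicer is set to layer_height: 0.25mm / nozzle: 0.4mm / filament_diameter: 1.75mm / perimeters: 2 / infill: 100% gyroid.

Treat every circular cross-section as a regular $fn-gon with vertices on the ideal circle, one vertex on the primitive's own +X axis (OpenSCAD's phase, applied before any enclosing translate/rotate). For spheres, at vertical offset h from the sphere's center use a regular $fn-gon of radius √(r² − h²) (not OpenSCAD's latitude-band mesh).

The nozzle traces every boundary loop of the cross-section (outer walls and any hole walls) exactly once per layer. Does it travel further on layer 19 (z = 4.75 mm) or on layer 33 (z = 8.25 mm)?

layer 19 (z = 4.75 mm)

Layer 19 (z = 4.75): the r=7.5 cylinder gives a regular 24-gon of circumradius 7.5 (constant along its height) (perimeter = 2·24·7.500·sin(180°/24) = 46.99 mm); the sphere at (4.5, 7.5) is not intersected at this z (|z−center|=13.250 > r=10.5); Combining (union): only the r=7.5 cylinder is present, so the union is just that shape — boundary = 46.99 mm; the cone at (-1.5, 7.5) (r1=7→r2=5.5) has section circumradius 6.812 here — a regular 24-gon (perimeter = 2·24·6.812·sin(180°/24) = 42.68 mm); Merging all regions: the regions partially overlap (shared area 55.57 mm²), so the edge portions inside another operand are dropped and the merged outline is re-measured after clipping — boundary = 61.09 mm. So its perimeter = 61.09 mm. Layer 33 (z = 8.25): the cylinder does not reach this height (z outside [0, 8]); the r=10.5 sphere at (4.5, 7.5) contributes a regular 24-gon of circumradius √(10.5²−9.75²) = 3.897 (perimeter = 2·24·3.897·sin(180°/24) = 24.42 mm); Merging all regions: only the r=10.5 sphere at (4.5, 7.5) is present, so the union is just that shape — boundary = 24.42 mm; the cone at (-1.5, 7.5): at t=0.475 of its height the radius interpolates to r₁+(r₂−r₁)t = 6.287, giving a regular 24-gon of that circumradius (perimeter = 2·24·6.287·sin(180°/24) = 39.39 mm); Taking the union: the regions partially overlap (shared area 22.32 mm²), so the edge portions inside another operand are dropped and the merged outline is re-measured after clipping — boundary = 45.56 mm. So its perimeter = 45.56 mm. Layer 19 is larger (61.09 vs 45.56 mm).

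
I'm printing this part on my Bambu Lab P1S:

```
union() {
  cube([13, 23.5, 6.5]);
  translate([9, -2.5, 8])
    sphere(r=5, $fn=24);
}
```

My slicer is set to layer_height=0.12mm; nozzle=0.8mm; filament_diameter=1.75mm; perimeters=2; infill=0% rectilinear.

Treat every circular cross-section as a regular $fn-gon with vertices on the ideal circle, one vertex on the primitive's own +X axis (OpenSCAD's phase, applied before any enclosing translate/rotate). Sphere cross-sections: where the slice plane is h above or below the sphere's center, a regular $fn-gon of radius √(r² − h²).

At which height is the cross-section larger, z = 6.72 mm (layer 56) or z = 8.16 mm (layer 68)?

Layer 56 (z = 6.72): the cube is not intersected at this z (z outside [0, 6.5]); the r=5 sphere at (9, -2.5) contributes a regular 24-gon of circumradius √(5²−1.28²) = 4.833 (area = (24/2)·4.833²·sin(360°/24) = 72.56 mm²); Combining (union): only the r=5 sphere at (9, -2.5) is present, so the union is just that shape — area = 72.56 mm². So its area = 72.56 mm². Layer 68 (z = 8.16): the cube does not reach this height (z outside [0, 6.5]); the r=5 sphere at (9, -2.5) slices to a regular 24-gon of circumradius 4.997 (√(r²−h²) with h=0.16 from center) (area = (24/2)·4.997²·sin(360°/24) = 77.57 mm²); Merging all regions: only the r=5 sphere at (9, -2.5) is present, so the union is just that shape — area = 77.57 mm². So its area = 77.57 mm². Layer 68 is larger (77.57 vs 72.56 mm²).

layer 68 (z = 8.16 mm)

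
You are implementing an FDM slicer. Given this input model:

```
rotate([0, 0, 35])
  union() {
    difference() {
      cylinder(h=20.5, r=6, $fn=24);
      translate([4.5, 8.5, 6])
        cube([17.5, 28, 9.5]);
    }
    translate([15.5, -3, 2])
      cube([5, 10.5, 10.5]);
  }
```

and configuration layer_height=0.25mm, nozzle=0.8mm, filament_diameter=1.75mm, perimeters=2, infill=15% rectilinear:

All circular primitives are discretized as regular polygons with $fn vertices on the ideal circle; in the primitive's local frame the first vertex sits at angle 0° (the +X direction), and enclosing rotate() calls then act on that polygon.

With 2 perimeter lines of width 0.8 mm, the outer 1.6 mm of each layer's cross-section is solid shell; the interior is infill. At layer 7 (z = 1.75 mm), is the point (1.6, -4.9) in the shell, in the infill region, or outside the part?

At z = 1.75 mm: the r=6 cylinder gives a regular 24-gon of circumradius 6 (constant along its height); the cube at (4.5, 8.5) is not intersected at this z (z outside [6, 15.5]); After the difference (first − rest): none of the subtracted shapes is present at this height, so the r=6 cylinder is unchanged — 1 connected region; the cube at (15.5, -3) does not reach this height (z outside [2, 12.5]); Taking the union: only the result so far is present, so the union is just that shape — 1 connected region; (whole slice rotated 35° about Z — lengths, areas and connectivity unchanged). Overall, the cross-section is a single solid region. Undo the 35° rotation: the query point maps to (-1.500, -4.932) in the un-rotated model frame. The nearest boundary edge runs (-3.00, -5.20)→(-1.55, -5.80); distance from the point to it = 0.82 mm. The point is inside the cross-section, 0.82 mm from the nearest boundary — within the 1.6 mm shell band (2 × 0.8).

shell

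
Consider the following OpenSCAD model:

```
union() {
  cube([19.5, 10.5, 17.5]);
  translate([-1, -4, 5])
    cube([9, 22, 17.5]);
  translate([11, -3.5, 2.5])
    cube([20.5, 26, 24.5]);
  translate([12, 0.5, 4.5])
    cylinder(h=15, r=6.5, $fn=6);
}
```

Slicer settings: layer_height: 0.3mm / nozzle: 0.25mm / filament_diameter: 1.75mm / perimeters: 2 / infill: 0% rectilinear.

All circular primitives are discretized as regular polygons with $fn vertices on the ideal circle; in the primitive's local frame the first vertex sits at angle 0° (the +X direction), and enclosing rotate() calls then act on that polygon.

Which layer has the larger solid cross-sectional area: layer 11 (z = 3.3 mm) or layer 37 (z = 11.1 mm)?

layer 37 (z = 11.1 mm)

Layer 11 (z = 3.3): the cube is present — its section is the full 19.5×10.5 rectangle (area 204.75 mm²); the cube at (-1, -4) does not reach this height (z outside [5, 22.5]); the 20.5×26 cube at (11, -3.5) contributes its full rectangle (area 533.00 mm²); the cylinder at (12, 0.5) is not intersected at this z (z outside [4.5, 19.5]); Combining (union): the regions partially overlap — summed areas 737.75 mm² minus the doubly-counted overlap 89.25 mm² gives 648.50 mm² — area = 648.50 mm². So its area = 648.50 mm². Layer 37 (z = 11.1): the 19.5×10.5 cube contributes its full rectangle (area 204.75 mm²); the cube at (-1, -4) (footprint 9×22) is included at this height (area 198.00 mm²); the cube at (11, -3.5) (footprint 20.5×26) is included at this height (area 533.00 mm²); the r=6.5 cylinder at (12, 0.5) contributes a regular 6-gon of circumradius 6.5 (area = (6/2)·6.500²·sin(360°/6) = 109.77 mm²); Taking the union: the regions partially overlap — summed areas 1045.52 mm² minus the doubly-counted overlap 260.43 mm² gives 785.09 mm² — area = 785.09 mm². So its area = 785.09 mm². Layer 37 is larger (785.09 vs 648.50 mm²).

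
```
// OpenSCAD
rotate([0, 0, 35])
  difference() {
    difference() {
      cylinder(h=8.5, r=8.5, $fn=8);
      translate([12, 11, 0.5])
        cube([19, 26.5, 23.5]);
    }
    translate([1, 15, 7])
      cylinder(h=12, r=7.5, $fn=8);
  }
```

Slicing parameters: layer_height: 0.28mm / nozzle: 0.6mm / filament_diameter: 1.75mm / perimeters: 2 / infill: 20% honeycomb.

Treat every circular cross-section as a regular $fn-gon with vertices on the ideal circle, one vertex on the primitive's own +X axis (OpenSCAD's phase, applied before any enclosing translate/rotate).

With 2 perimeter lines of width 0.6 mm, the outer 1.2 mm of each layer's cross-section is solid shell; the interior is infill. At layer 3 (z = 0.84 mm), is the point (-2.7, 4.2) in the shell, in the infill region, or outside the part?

infill

At z = 0.84 mm: the r=8.5 cylinder contributes a regular 8-gon of circumradius 8.5; the cube at (12, 11) (footprint 19×26.5) is included at this height; Subtracting the remaining from the first: starting from the r=8.5 cylinder, the 19×26.5 cube at (12, 11) misses the remaining region (no effect) — 1 connected region; the cylinder at (1, 15) is absent (z outside [7, 19]); Taking the first minus the rest: none of the subtracted shapes is present at this height, so that combined region is unchanged — 1 connected region; (whole slice rotated 35° about Z — lengths, areas and connectivity unchanged). Overall, the cross-section is a single solid region. Undo the 35° rotation: the query point maps to (0.197, 4.989) in the un-rotated model frame. The nearest boundary edge runs (0.00, 8.50)→(6.01, 6.01); distance from the point to it = 3.17 mm. The point is inside the cross-section and 3.17 mm from the nearest boundary — more than the 1.2 mm shell width (2 × 0.6), so it's in the infill interior.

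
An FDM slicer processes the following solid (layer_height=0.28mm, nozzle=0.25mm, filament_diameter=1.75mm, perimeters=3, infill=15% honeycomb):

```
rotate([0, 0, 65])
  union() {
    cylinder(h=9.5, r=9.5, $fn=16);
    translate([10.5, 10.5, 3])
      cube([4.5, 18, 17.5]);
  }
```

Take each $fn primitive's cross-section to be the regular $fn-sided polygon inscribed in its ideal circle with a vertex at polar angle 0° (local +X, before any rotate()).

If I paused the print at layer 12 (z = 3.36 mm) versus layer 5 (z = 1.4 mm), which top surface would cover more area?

layer 12 (z = 3.36 mm)

Layer 12 (z = 3.36): the r=9.5 cylinder contributes a regular 16-gon of circumradius 9.5 (area = (16/2)·9.500²·sin(360°/16) = 276.30 mm²); the 4.5×18 cube at (10.5, 10.5) contributes its full rectangle (area 81.00 mm²); Taking the union: the 2 present regions are separate (no shared area or edge), so areas and boundary lengths simply add and each stays a separate island — area = 357.30 mm²; (rotated 65° about Z; rotation is an isometry so areas/perimeters/island counts are preserved). So its area = 357.30 mm². Layer 5 (z = 1.4): the cylinder: section is a regular 16-gon, circumradius r=9.5 (area = (16/2)·9.500²·sin(360°/16) = 276.30 mm²); the cube at (10.5, 10.5) does not reach this height (z outside [3, 20.5]); Merging all regions: only the r=9.5 cylinder is present, so the union is just that shape — area = 276.30 mm²; (rotated 65° about Z; rotation is an isometry so areas/perimeters/island counts are preserved). So its area = 276.30 mm². Layer 12 is larger (357.30 vs 276.30 mm²).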